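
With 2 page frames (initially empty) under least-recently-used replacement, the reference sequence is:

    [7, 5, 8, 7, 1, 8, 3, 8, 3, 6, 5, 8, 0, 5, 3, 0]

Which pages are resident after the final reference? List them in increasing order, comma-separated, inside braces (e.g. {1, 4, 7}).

7: miss, frames (7)
5: miss, frames (7 5)
8: miss, evict 7, frames (5 8)
7: miss, evict 5, frames (8 7)
1: miss, evict 8, frames (7 1)
8: miss, evict 7, frames (1 8)
3: miss, evict 1, frames (8 3)
8: hit
3: hit
6: miss, evict 8, frames (3 6)
5: miss, evict 3, frames (6 5)
8: miss, evict 6, frames (5 8)
0: miss, evict 5, frames (8 0)
5: miss, evict 8, frames (0 5)
3: miss, evict 0, frames (5 3)
0: miss, evict 5, frames (3 0)

{0, 3}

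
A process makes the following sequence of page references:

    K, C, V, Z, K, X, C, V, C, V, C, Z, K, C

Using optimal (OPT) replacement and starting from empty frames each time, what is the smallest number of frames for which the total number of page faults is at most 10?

f=1: 14 faults
f=2: 9 faults
f=3: 7 faults
f=4: 6 faults
f=5: 5 faults
Smallest f with faults ≤ 10 is 2.

2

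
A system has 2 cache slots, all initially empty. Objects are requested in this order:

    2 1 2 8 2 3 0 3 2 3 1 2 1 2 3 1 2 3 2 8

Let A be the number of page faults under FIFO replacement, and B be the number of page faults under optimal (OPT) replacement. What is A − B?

5

Under FIFO: F F . F F F F . F F F F . . F F F F . F → 15 faults.
Under OPT: F F . F . F F . F . F . . . F . F . . F → 10 faults.
A − B = 15 − 10 = 5.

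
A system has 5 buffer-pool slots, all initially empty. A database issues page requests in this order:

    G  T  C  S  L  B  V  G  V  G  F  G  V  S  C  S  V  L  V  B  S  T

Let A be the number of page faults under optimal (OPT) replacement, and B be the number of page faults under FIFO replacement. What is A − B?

-4

Under OPT: F F F F F F F . . . F . . . . . . F . F . F → 11 faults.
Under FIFO: F F F F F F F F . . F . . F F . . F F F . F → 15 faults.
A − B = 11 − 15 = -4.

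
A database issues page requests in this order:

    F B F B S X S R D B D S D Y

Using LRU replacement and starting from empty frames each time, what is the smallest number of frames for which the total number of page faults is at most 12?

f=1: 14 faults
f=2: 9 faults
f=3: 9 faults
f=4: 8 faults
f=5: 7 faults
f=6: 7 faults
f=7: 7 faults
Smallest f with faults ≤ 12 is 2.

2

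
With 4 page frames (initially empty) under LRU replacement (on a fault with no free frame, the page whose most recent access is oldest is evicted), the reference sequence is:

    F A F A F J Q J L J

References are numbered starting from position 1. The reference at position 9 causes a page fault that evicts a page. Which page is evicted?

pos 1: F → miss, frames [F]
pos 2: A → miss, frames [F, A]
pos 3: F → hit
pos 4: A → hit
pos 5: F → hit
pos 6: J → miss, frames [A, F, J]
pos 7: Q → miss, frames [A, F, J, Q]
pos 8: J → hit
pos 9: L → miss, evict A, frames [F, Q, J, L]
At position 9, page A is evicted.

A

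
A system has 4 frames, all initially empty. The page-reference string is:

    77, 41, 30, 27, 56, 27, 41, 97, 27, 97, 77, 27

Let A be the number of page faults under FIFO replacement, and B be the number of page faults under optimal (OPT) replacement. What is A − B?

Under FIFO: F F F F F . . F . . F . → 7 faults.
Under OPT: F F F F F . . F . . . . → 6 faults.
A − B = 7 − 6 = 1.

1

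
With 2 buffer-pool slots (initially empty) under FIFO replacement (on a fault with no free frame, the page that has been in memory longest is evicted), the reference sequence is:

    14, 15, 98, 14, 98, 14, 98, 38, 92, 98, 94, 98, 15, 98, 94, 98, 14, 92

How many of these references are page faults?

14: fault, frames (14)
15: fault, frames (14 15)
98: fault, evict 14, frames (15 98)
14: fault, evict 15, frames (98 14)
98: hit
14: hit
98: hit
38: fault, evict 98, frames (14 38)
92: fault, evict 14, frames (38 92)
98: fault, evict 38, frames (92 98)
94: fault, evict 92, frames (98 94)
98: hit
15: fault, evict 98, frames (94 15)
98: fault, evict 94, frames (15 98)
94: fault, evict 15, frames (98 94)
98: hit
14: fault, evict 98, frames (94 14)
92: fault, evict 94, frames (14 92)
Page faults: 13.

13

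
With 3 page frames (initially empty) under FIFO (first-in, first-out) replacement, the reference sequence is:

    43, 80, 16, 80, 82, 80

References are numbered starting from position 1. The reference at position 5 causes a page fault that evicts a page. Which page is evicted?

pos 1: 43 -> miss, frames [43]
pos 2: 80 -> miss, frames [43, 80]
pos 3: 16 -> miss, frames [43, 80, 16]
pos 4: 80 -> hit
pos 5: 82 -> miss, evict 43, frames [80, 16, 82]
At position 5, page 43 is evicted.

43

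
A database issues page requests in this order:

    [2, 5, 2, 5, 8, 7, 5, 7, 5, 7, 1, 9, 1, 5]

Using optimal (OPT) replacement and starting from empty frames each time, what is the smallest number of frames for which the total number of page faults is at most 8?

2

f=1: 14 faults
f=2: 7 faults
f=3: 6 faults
f=4: 6 faults
f=5: 6 faults
f=6: 6 faults
Smallest f with faults ≤ 8 is 2.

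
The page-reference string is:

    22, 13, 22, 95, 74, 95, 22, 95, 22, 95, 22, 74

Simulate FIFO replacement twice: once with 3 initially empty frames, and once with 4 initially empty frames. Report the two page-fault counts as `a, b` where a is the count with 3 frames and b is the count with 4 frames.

5, 4

3 frames: F F . F F . F . . . . . → 5 faults.
4 frames: F F . F F . . . . . . . → 4 faults.
4 < 5: adding a frame reduced faults, as is typical.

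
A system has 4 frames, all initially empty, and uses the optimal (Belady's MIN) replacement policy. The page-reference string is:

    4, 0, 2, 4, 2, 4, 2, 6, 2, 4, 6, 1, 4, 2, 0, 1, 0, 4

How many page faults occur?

4: miss, frames (4)
0: miss, frames (4 0)
2: miss, frames (4 0 2)
4: hit
2: hit
4: hit
2: hit
6: miss, frames (4 0 2 6)
2: hit
4: hit
6: hit
1: miss, evict 6, frames (4 0 2 1)
4: hit
2: hit
0: hit
1: hit
0: hit
4: hit
Page faults: 5.

5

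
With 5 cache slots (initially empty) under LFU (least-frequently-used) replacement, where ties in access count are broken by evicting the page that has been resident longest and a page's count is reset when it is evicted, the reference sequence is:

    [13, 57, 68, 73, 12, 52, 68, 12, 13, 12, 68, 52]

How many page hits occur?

5

13: fault, frames (13)
57: fault, frames (13 57)
68: fault, frames (13 57 68)
73: fault, frames (13 57 68 73)
12: fault, frames (13 57 68 73 12)
52: fault, evict 13, frames (57 68 73 12 52)
68: hit
12: hit
13: fault, evict 57, frames (68 73 12 52 13)
12: hit
68: hit
52: hit
Hits: 5.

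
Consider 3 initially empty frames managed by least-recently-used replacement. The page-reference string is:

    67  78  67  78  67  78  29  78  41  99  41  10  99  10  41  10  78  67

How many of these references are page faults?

8

67 -> fault, frames {67}
78 -> fault, frames {67,78}
67 -> hit
78 -> hit
67 -> hit
78 -> hit
29 -> fault, frames {67,78,29}
78 -> hit
41 -> fault, evict 67, frames {29,78,41}
99 -> fault, evict 29, frames {78,41,99}
41 -> hit
10 -> fault, evict 78, frames {99,41,10}
99 -> hit
10 -> hit
41 -> hit
10 -> hit
78 -> fault, evict 99, frames {41,10,78}
67 -> fault, evict 41, frames {10,78,67}
Page faults: 8.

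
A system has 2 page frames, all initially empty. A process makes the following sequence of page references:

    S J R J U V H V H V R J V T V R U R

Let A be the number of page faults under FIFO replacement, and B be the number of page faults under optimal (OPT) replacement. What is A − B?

Under FIFO: F F F . F F F . . . F F F F . F F . → 12 faults.
Under OPT: F F F . F F F . . . F F . F . F F . → 11 faults.
A − B = 12 − 11 = 1.

1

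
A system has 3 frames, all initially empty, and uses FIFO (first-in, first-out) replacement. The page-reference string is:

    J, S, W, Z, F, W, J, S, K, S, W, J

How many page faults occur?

10

J -> fault, frames [J]
S -> fault, frames [J, S]
W -> fault, frames [J, S, W]
Z -> fault, evict J, frames [S, W, Z]
F -> fault, evict S, frames [W, Z, F]
W -> hit
J -> fault, evict W, frames [Z, F, J]
S -> fault, evict Z, frames [F, J, S]
K -> fault, evict F, frames [J, S, K]
S -> hit
W -> fault, evict J, frames [S, K, W]
J -> fault, evict S, frames [K, W, J]
Page faults: 10.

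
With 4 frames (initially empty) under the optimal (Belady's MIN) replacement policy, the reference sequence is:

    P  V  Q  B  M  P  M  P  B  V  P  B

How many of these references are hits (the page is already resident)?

7

P -> miss, frames [P]
V -> miss, frames [P, V]
Q -> miss, frames [P, V, Q]
B -> miss, frames [P, V, Q, B]
M -> miss, evict Q, frames [P, V, B, M]
P -> hit
M -> hit
P -> hit
B -> hit
V -> hit
P -> hit
B -> hit
Hits: 7.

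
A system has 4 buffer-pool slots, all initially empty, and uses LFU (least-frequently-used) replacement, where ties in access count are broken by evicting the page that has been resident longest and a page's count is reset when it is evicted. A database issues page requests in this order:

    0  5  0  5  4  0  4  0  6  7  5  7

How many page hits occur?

7

0 → fault, frames (0)
5 → fault, frames (0 5)
0 → hit
5 → hit
4 → fault, frames (0 5 4)
0 → hit
4 → hit
0 → hit
6 → fault, frames (0 5 4 6)
7 → fault, evict 6, frames (0 5 4 7)
5 → hit
7 → hit
Hits: 7.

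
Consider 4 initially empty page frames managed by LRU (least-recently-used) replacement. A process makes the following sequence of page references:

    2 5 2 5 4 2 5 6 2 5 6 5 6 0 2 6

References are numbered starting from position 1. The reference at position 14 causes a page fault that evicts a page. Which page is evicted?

4

pos 1: 2: miss, frames (2)
pos 2: 5: miss, frames (2 5)
pos 3: 2: hit
pos 4: 5: hit
pos 5: 4: miss, frames (2 5 4)
pos 6: 2: hit
pos 7: 5: hit
pos 8: 6: miss, frames (4 2 5 6)
pos 9: 2: hit
pos 10: 5: hit
pos 11: 6: hit
pos 12: 5: hit
pos 13: 6: hit
pos 14: 0: miss, evict 4, frames (2 5 6 0)
At position 14, page 4 is evicted.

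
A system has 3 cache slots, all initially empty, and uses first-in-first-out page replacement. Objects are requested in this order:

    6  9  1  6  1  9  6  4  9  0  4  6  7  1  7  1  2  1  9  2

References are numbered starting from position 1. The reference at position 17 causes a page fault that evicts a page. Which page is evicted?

pos 1: 6 -> miss, frames {6}
pos 2: 9 -> miss, frames {6,9}
pos 3: 1 -> miss, frames {6,9,1}
pos 4: 6 -> hit
pos 5: 1 -> hit
pos 6: 9 -> hit
pos 7: 6 -> hit
pos 8: 4 -> miss, evict 6, frames {9,1,4}
pos 9: 9 -> hit
pos 10: 0 -> miss, evict 9, frames {1,4,0}
pos 11: 4 -> hit
pos 12: 6 -> miss, evict 1, frames {4,0,6}
pos 13: 7 -> miss, evict 4, frames {0,6,7}
pos 14: 1 -> miss, evict 0, frames {6,7,1}
pos 15: 7 -> hit
pos 16: 1 -> hit
pos 17: 2 -> miss, evict 6, frames {7,1,2}
At position 17, page 6 is evicted.

6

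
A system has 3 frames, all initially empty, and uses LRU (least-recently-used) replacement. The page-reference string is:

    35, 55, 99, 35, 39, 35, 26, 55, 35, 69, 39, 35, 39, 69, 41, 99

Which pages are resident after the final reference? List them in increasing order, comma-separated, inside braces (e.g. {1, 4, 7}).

{41, 69, 99}

35 → fault, frames {35}
55 → fault, frames {35,55}
99 → fault, frames {35,55,99}
35 → hit
39 → fault, evict 55, frames {99,35,39}
35 → hit
26 → fault, evict 99, frames {39,35,26}
55 → fault, evict 39, frames {35,26,55}
35 → hit
69 → fault, evict 26, frames {55,35,69}
39 → fault, evict 55, frames {35,69,39}
35 → hit
39 → hit
69 → hit
41 → fault, evict 35, frames {39,69,41}
99 → fault, evict 39, frames {69,41,99}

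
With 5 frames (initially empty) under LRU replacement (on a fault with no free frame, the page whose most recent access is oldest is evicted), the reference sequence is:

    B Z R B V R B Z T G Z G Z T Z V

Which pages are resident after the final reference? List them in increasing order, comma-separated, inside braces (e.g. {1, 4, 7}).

B → miss, frames {B}
Z → miss, frames {B,Z}
R → miss, frames {B,Z,R}
B → hit
V → miss, frames {Z,R,B,V}
R → hit
B → hit
Z → hit
T → miss, frames {V,R,B,Z,T}
G → miss, evict V, frames {R,B,Z,T,G}
Z → hit
G → hit
Z → hit
T → hit
Z → hit
V → miss, evict R, frames {B,G,T,Z,V}

{B, G, T, V, Z}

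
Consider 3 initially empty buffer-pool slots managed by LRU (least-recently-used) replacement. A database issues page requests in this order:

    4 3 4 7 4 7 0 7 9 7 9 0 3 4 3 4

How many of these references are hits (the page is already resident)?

9

4 -> fault, frames {4}
3 -> fault, frames {4,3}
4 -> hit
7 -> fault, frames {3,4,7}
4 -> hit
7 -> hit
0 -> fault, evict 3, frames {4,7,0}
7 -> hit
9 -> fault, evict 4, frames {0,7,9}
7 -> hit
9 -> hit
0 -> hit
3 -> fault, evict 7, frames {9,0,3}
4 -> fault, evict 9, frames {0,3,4}
3 -> hit
4 -> hit
Hits: 9.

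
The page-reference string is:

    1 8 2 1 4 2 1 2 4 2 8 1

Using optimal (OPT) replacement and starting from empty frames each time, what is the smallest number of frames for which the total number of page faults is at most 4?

4

f=1: 12 faults
f=2: 8 faults
f=3: 5 faults
f=4: 4 faults
Smallest f with faults ≤ 4 is 4.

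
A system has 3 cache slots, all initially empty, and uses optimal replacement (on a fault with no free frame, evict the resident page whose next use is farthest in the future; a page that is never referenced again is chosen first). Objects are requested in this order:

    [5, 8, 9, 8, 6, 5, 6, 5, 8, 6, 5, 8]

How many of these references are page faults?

4

5 -> miss, frames {5}
8 -> miss, frames {5,8}
9 -> miss, frames {5,8,9}
8 -> hit
6 -> miss, evict 9, frames {5,8,6}
5 -> hit
6 -> hit
5 -> hit
8 -> hit
6 -> hit
5 -> hit
8 -> hit
Page faults: 4.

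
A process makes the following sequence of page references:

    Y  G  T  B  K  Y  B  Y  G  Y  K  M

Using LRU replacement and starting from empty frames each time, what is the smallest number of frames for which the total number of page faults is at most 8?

4

f=1: 12 faults
f=2: 10 faults
f=3: 9 faults
f=4: 8 faults
f=5: 6 faults
f=6: 6 faults
Smallest f with faults ≤ 8 is 4.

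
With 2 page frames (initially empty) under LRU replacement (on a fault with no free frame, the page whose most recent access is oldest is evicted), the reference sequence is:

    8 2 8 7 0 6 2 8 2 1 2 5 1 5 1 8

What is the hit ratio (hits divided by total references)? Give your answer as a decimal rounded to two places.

0.31

8 → miss, frames [8]
2 → miss, frames [8, 2]
8 → hit
7 → miss, evict 2, frames [8, 7]
0 → miss, evict 8, frames [7, 0]
6 → miss, evict 7, frames [0, 6]
2 → miss, evict 0, frames [6, 2]
8 → miss, evict 6, frames [2, 8]
2 → hit
1 → miss, evict 8, frames [2, 1]
2 → hit
5 → miss, evict 1, frames [2, 5]
1 → miss, evict 2, frames [5, 1]
5 → hit
1 → hit
8 → miss, evict 5, frames [1, 8]
Hits: 5 of 16 references → 5/16 = 0.3125.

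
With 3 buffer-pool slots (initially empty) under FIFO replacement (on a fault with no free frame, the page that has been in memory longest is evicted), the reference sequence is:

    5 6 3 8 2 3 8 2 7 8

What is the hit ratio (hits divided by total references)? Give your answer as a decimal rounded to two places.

0.40

5 → miss, frames {5}
6 → miss, frames {5,6}
3 → miss, frames {5,6,3}
8 → miss, evict 5, frames {6,3,8}
2 → miss, evict 6, frames {3,8,2}
3 → hit
8 → hit
2 → hit
7 → miss, evict 3, frames {8,2,7}
8 → hit
Hits: 4 of 10 references → 4/10 = 0.4000.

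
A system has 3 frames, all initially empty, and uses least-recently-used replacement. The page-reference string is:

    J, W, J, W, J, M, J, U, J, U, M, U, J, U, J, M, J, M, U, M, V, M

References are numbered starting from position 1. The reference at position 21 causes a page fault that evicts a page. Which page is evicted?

J

pos 1: J → fault, frames (J)
pos 2: W → fault, frames (J W)
pos 3: J → hit
pos 4: W → hit
pos 5: J → hit
pos 6: M → fault, frames (W J M)
pos 7: J → hit
pos 8: U → fault, evict W, frames (M J U)
pos 9: J → hit
pos 10: U → hit
pos 11: M → hit
pos 12: U → hit
pos 13: J → hit
pos 14: U → hit
pos 15: J → hit
pos 16: M → hit
pos 17: J → hit
pos 18: M → hit
pos 19: U → hit
pos 20: M → hit
pos 21: V → fault, evict J, frames (U M V)
At position 21, page J is evicted.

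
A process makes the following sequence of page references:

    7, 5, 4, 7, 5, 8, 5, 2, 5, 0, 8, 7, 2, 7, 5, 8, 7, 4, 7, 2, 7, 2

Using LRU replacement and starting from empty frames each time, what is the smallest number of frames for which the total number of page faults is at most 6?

6

f=1: 22 faults
f=2: 16 faults
f=3: 13 faults
f=4: 11 faults
f=5: 7 faults
f=6: 6 faults
Smallest f with faults ≤ 6 is 6.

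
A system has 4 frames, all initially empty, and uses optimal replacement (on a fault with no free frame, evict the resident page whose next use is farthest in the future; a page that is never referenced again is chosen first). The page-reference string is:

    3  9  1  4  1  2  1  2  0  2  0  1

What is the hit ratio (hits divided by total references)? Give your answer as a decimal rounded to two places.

3 -> miss, frames (3)
9 -> miss, frames (3 9)
1 -> miss, frames (3 9 1)
4 -> miss, frames (3 9 1 4)
1 -> hit
2 -> miss, evict 4, frames (3 9 1 2)
1 -> hit
2 -> hit
0 -> miss, evict 9, frames (3 1 2 0)
2 -> hit
0 -> hit
1 -> hit
Hits: 6 of 12 references → 6/12 = 0.5000.

0.50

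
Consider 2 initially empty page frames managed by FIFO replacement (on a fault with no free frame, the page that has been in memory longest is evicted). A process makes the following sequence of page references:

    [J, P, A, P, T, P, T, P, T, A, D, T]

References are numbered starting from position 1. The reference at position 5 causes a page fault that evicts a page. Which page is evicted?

pos 1: J: fault, frames [J]
pos 2: P: fault, frames [J, P]
pos 3: A: fault, evict J, frames [P, A]
pos 4: P: hit
pos 5: T: fault, evict P, frames [A, T]
At position 5, page P is evicted.

P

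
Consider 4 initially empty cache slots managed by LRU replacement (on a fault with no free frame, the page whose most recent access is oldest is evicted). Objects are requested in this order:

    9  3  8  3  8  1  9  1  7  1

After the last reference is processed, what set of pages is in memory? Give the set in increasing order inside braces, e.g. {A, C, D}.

9: miss, frames [9]
3: miss, frames [9, 3]
8: miss, frames [9, 3, 8]
3: hit
8: hit
1: miss, frames [9, 3, 8, 1]
9: hit
1: hit
7: miss, evict 3, frames [8, 9, 1, 7]
1: hit

{1, 7, 8, 9}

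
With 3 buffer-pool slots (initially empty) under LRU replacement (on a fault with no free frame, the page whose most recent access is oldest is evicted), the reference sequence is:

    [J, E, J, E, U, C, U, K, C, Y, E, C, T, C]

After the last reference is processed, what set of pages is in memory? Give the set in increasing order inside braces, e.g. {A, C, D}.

{C, E, T}

J → fault, frames [J]
E → fault, frames [J, E]
J → hit
E → hit
U → fault, frames [J, E, U]
C → fault, evict J, frames [E, U, C]
U → hit
K → fault, evict E, frames [C, U, K]
C → hit
Y → fault, evict U, frames [K, C, Y]
E → fault, evict K, frames [C, Y, E]
C → hit
T → fault, evict Y, frames [E, C, T]
C → hit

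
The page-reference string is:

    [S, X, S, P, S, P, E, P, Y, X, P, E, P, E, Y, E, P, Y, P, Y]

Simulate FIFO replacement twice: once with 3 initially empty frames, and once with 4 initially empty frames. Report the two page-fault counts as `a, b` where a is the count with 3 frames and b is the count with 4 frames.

3 frames: F F . F . . F . F F F F . . F . . . . . → 9 faults.
4 frames: F F . F . . F . F . . . . . . . . . . . → 5 faults.
5 < 9: adding a frame reduced faults, as is typical.

9, 5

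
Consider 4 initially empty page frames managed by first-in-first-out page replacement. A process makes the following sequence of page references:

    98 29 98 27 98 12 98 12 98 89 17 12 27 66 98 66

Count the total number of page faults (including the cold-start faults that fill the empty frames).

98: miss, frames {98}
29: miss, frames {98,29}
98: hit
27: miss, frames {98,29,27}
98: hit
12: miss, frames {98,29,27,12}
98: hit
12: hit
98: hit
89: miss, evict 98, frames {29,27,12,89}
17: miss, evict 29, frames {27,12,89,17}
12: hit
27: hit
66: miss, evict 27, frames {12,89,17,66}
98: miss, evict 12, frames {89,17,66,98}
66: hit
Page faults: 8.

8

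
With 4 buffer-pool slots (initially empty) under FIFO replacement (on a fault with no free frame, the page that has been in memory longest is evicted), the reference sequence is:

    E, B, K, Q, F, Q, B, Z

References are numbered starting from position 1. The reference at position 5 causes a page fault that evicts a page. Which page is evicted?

E

pos 1: E: fault, frames (E)
pos 2: B: fault, frames (E B)
pos 3: K: fault, frames (E B K)
pos 4: Q: fault, frames (E B K Q)
pos 5: F: fault, evict E, frames (B K Q F)
At position 5, page E is evicted.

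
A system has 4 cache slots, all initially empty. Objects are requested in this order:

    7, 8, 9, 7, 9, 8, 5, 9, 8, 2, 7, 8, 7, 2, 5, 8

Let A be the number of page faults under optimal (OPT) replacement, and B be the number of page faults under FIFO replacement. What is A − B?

-2

Under OPT: F F F . . . F . . F . . . . . . → 5 faults.
Under FIFO: F F F . . . F . . F F F . . . . → 7 faults.
A − B = 5 − 7 = -2.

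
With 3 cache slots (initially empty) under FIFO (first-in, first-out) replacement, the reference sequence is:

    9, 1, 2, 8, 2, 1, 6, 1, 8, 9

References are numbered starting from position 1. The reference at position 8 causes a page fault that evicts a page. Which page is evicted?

2

pos 1: 9 -> fault, frames {9}
pos 2: 1 -> fault, frames {9,1}
pos 3: 2 -> fault, frames {9,1,2}
pos 4: 8 -> fault, evict 9, frames {1,2,8}
pos 5: 2 -> hit
pos 6: 1 -> hit
pos 7: 6 -> fault, evict 1, frames {2,8,6}
pos 8: 1 -> fault, evict 2, frames {8,6,1}
At position 8, page 2 is evicted.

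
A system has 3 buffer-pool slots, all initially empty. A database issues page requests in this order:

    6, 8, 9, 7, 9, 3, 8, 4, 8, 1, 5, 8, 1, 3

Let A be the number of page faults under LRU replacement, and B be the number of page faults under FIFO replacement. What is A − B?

Under LRU: F F F F . F F F . F F . . F → 10 faults.
Under FIFO: F F F F . F F F . F F F . F → 11 faults.
A − B = 10 − 11 = -1.

-1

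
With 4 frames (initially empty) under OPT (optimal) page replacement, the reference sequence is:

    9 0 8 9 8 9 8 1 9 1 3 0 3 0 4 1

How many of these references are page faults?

9 -> miss, frames [9]
0 -> miss, frames [9, 0]
8 -> miss, frames [9, 0, 8]
9 -> hit
8 -> hit
9 -> hit
8 -> hit
1 -> miss, frames [9, 0, 8, 1]
9 -> hit
1 -> hit
3 -> miss, evict 8, frames [9, 0, 1, 3]
0 -> hit
3 -> hit
0 -> hit
4 -> miss, evict 3, frames [9, 0, 1, 4]
1 -> hit
Page faults: 6.

6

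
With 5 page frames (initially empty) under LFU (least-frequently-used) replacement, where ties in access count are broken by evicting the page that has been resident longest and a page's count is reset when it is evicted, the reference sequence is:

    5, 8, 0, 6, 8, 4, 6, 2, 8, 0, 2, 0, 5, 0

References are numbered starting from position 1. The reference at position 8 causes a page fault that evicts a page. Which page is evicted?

pos 1: 5: fault, frames (5)
pos 2: 8: fault, frames (5 8)
pos 3: 0: fault, frames (5 8 0)
pos 4: 6: fault, frames (5 8 0 6)
pos 5: 8: hit
pos 6: 4: fault, frames (5 8 0 6 4)
pos 7: 6: hit
pos 8: 2: fault, evict 5, frames (8 0 6 4 2)
At position 8, page 5 is evicted.

5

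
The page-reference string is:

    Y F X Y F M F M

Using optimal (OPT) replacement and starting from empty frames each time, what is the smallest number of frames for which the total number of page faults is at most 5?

f=1: 8 faults
f=2: 5 faults
f=3: 4 faults
f=4: 4 faults
Smallest f with faults ≤ 5 is 2.

2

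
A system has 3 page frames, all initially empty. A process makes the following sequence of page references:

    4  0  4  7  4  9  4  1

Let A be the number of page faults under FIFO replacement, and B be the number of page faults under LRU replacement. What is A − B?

1

Under FIFO: F F . F . F F F → 6 faults.
Under LRU: F F . F . F . F → 5 faults.
A − B = 6 − 5 = 1.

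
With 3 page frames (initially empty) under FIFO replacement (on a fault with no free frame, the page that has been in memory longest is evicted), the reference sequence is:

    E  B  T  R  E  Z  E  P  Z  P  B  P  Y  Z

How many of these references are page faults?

10

E → fault, frames (E)
B → fault, frames (E B)
T → fault, frames (E B T)
R → fault, evict E, frames (B T R)
E → fault, evict B, frames (T R E)
Z → fault, evict T, frames (R E Z)
E → hit
P → fault, evict R, frames (E Z P)
Z → hit
P → hit
B → fault, evict E, frames (Z P B)
P → hit
Y → fault, evict Z, frames (P B Y)
Z → fault, evict P, frames (B Y Z)
Page faults: 10.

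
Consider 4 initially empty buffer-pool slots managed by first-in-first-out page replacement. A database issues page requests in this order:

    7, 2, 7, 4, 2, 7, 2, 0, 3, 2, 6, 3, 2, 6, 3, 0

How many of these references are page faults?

7 → fault, frames {7}
2 → fault, frames {7,2}
7 → hit
4 → fault, frames {7,2,4}
2 → hit
7 → hit
2 → hit
0 → fault, frames {7,2,4,0}
3 → fault, evict 7, frames {2,4,0,3}
2 → hit
6 → fault, evict 2, frames {4,0,3,6}
3 → hit
2 → fault, evict 4, frames {0,3,6,2}
6 → hit
3 → hit
0 → hit
Page faults: 7.

7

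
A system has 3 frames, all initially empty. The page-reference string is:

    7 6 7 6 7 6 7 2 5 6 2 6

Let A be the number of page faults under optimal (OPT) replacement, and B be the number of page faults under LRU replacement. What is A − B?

-1

Under OPT: F F . . . . . F F . . . → 4 faults.
Under LRU: F F . . . . . F F F . . → 5 faults.
A − B = 4 − 5 = -1.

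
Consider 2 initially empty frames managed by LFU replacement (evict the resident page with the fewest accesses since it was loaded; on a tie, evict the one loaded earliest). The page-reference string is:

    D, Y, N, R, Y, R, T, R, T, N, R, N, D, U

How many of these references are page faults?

9

D: fault, frames (D)
Y: fault, frames (D Y)
N: fault, evict D, frames (Y N)
R: fault, evict Y, frames (N R)
Y: fault, evict N, frames (R Y)
R: hit
T: fault, evict Y, frames (R T)
R: hit
T: hit
N: fault, evict T, frames (R N)
R: hit
N: hit
D: fault, evict N, frames (R D)
U: fault, evict D, frames (R U)
Page faults: 9.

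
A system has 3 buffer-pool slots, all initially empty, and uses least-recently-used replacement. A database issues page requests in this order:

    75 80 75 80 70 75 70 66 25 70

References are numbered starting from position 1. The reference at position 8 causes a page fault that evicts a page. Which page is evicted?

80

pos 1: 75: fault, frames {75}
pos 2: 80: fault, frames {75,80}
pos 3: 75: hit
pos 4: 80: hit
pos 5: 70: fault, frames {75,80,70}
pos 6: 75: hit
pos 7: 70: hit
pos 8: 66: fault, evict 80, frames {75,70,66}
At position 8, page 80 is evicted.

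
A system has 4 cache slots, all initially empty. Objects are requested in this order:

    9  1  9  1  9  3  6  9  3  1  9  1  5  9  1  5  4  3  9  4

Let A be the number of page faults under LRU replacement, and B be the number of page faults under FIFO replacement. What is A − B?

Under LRU: F F . . . F F . . . . . F . . . F F F . → 8 faults.
Under FIFO: F F . . . F F . . . . . F F F . F F . . → 9 faults.
A − B = 8 − 9 = -1.

-1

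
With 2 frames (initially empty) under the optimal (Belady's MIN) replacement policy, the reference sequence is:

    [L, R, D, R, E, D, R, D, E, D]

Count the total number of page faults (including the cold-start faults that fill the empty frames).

L -> miss, frames {L}
R -> miss, frames {L,R}
D -> miss, evict L, frames {R,D}
R -> hit
E -> miss, evict R, frames {D,E}
D -> hit
R -> miss, evict E, frames {D,R}
D -> hit
E -> miss, evict R, frames {D,E}
D -> hit
Page faults: 6.

6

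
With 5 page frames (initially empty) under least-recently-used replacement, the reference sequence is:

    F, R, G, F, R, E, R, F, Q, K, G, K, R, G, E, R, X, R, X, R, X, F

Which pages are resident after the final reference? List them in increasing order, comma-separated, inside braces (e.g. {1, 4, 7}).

F → fault, frames (F)
R → fault, frames (F R)
G → fault, frames (F R G)
F → hit
R → hit
E → fault, frames (G F R E)
R → hit
F → hit
Q → fault, frames (G E R F Q)
K → fault, evict G, frames (E R F Q K)
G → fault, evict E, frames (R F Q K G)
K → hit
R → hit
G → hit
E → fault, evict F, frames (Q K R G E)
R → hit
X → fault, evict Q, frames (K G E R X)
R → hit
X → hit
R → hit
X → hit
F → fault, evict K, frames (G E R X F)

{E, F, G, R, X}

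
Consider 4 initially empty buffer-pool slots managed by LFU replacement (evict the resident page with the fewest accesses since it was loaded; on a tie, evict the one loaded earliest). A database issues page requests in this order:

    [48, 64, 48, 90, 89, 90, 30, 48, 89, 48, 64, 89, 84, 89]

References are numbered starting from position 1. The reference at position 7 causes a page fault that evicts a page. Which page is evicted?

64

pos 1: 48 -> fault, frames (48)
pos 2: 64 -> fault, frames (48 64)
pos 3: 48 -> hit
pos 4: 90 -> fault, frames (48 64 90)
pos 5: 89 -> fault, frames (48 64 90 89)
pos 6: 90 -> hit
pos 7: 30 -> fault, evict 64, frames (48 90 89 30)
At position 7, page 64 is evicted.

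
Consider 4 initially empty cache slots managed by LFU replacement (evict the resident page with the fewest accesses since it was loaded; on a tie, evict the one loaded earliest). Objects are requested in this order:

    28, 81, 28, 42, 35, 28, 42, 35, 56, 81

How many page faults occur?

6

28 → fault, frames {28}
81 → fault, frames {28,81}
28 → hit
42 → fault, frames {28,81,42}
35 → fault, frames {28,81,42,35}
28 → hit
42 → hit
35 → hit
56 → fault, evict 81, frames {28,42,35,56}
81 → fault, evict 56, frames {28,42,35,81}
Page faults: 6.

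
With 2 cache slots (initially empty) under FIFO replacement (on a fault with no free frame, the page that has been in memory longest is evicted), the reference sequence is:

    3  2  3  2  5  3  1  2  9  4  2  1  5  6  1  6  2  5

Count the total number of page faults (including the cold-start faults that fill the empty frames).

15

3 → miss, frames {3}
2 → miss, frames {3,2}
3 → hit
2 → hit
5 → miss, evict 3, frames {2,5}
3 → miss, evict 2, frames {5,3}
1 → miss, evict 5, frames {3,1}
2 → miss, evict 3, frames {1,2}
9 → miss, evict 1, frames {2,9}
4 → miss, evict 2, frames {9,4}
2 → miss, evict 9, frames {4,2}
1 → miss, evict 4, frames {2,1}
5 → miss, evict 2, frames {1,5}
6 → miss, evict 1, frames {5,6}
1 → miss, evict 5, frames {6,1}
6 → hit
2 → miss, evict 6, frames {1,2}
5 → miss, evict 1, frames {2,5}
Page faults: 15.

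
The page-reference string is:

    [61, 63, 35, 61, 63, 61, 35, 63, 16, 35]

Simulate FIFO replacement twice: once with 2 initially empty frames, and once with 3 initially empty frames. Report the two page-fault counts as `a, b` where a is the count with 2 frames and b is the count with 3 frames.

2 frames: F F F F F . F . F . → 7 faults.
3 frames: F F F . . . . . F . → 4 faults.
4 < 7: adding a frame reduced faults, as is typical.

7, 4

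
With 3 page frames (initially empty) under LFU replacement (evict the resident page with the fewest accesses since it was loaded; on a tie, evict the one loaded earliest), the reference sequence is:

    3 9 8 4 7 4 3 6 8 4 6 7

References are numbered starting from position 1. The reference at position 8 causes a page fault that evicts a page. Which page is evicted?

pos 1: 3: fault, frames (3)
pos 2: 9: fault, frames (3 9)
pos 3: 8: fault, frames (3 9 8)
pos 4: 4: fault, evict 3, frames (9 8 4)
pos 5: 7: fault, evict 9, frames (8 4 7)
pos 6: 4: hit
pos 7: 3: fault, evict 8, frames (4 7 3)
pos 8: 6: fault, evict 7, frames (4 3 6)
At position 8, page 7 is evicted.

7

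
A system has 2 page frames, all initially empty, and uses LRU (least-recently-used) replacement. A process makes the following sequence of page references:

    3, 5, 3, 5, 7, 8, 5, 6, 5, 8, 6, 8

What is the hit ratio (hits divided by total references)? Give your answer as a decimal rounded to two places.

3: fault, frames {3}
5: fault, frames {3,5}
3: hit
5: hit
7: fault, evict 3, frames {5,7}
8: fault, evict 5, frames {7,8}
5: fault, evict 7, frames {8,5}
6: fault, evict 8, frames {5,6}
5: hit
8: fault, evict 6, frames {5,8}
6: fault, evict 5, frames {8,6}
8: hit
Hits: 4 of 12 references → 4/12 = 0.3333.

0.33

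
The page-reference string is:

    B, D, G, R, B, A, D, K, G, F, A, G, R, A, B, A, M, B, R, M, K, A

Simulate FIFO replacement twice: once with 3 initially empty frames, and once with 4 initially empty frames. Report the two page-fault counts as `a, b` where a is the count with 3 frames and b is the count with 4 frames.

3 frames: F F F F F F F F F F F . F . F . F . . . F F → 16 faults.
4 frames: F F F F . F . F . F . F F F F . F . . . F . → 13 faults.
13 < 16: adding a frame reduced faults, as is typical.

16, 13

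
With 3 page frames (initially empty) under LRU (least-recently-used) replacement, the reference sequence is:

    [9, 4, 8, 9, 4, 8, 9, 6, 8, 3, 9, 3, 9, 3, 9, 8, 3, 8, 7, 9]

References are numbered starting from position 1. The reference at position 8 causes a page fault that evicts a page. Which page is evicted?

4

pos 1: 9 → miss, frames {9}
pos 2: 4 → miss, frames {9,4}
pos 3: 8 → miss, frames {9,4,8}
pos 4: 9 → hit
pos 5: 4 → hit
pos 6: 8 → hit
pos 7: 9 → hit
pos 8: 6 → miss, evict 4, frames {8,9,6}
At position 8, page 4 is evicted.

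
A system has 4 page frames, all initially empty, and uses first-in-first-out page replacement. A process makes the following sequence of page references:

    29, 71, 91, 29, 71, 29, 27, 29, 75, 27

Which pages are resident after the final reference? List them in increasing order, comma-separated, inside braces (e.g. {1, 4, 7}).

{27, 71, 75, 91}

29: fault, frames (29)
71: fault, frames (29 71)
91: fault, frames (29 71 91)
29: hit
71: hit
29: hit
27: fault, frames (29 71 91 27)
29: hit
75: fault, evict 29, frames (71 91 27 75)
27: hit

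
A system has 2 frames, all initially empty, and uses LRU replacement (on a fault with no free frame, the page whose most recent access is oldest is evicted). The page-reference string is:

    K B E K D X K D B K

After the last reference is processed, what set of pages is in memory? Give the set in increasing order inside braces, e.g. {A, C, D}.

K → fault, frames (K)
B → fault, frames (K B)
E → fault, evict K, frames (B E)
K → fault, evict B, frames (E K)
D → fault, evict E, frames (K D)
X → fault, evict K, frames (D X)
K → fault, evict D, frames (X K)
D → fault, evict X, frames (K D)
B → fault, evict K, frames (D B)
K → fault, evict D, frames (B K)

{B, K}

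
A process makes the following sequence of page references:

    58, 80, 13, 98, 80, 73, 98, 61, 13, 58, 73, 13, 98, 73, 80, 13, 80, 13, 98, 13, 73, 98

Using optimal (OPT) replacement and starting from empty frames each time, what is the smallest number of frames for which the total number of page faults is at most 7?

f=1: 22 faults
f=2: 14 faults
f=3: 10 faults
f=4: 8 faults
f=5: 7 faults
f=6: 6 faults
Smallest f with faults ≤ 7 is 5.

5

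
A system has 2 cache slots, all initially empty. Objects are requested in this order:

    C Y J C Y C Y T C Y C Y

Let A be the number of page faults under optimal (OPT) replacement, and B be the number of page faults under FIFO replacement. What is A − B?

-2

Under OPT: F F F . F . . F . F . . → 6 faults.
Under FIFO: F F F F F . . F F F . . → 8 faults.
A − B = 6 − 8 = -2.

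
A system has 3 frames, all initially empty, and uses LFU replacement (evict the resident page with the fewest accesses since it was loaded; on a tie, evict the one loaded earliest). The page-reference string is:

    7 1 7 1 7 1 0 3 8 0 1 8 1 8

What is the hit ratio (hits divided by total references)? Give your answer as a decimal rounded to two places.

7: miss, frames {7}
1: miss, frames {7,1}
7: hit
1: hit
7: hit
1: hit
0: miss, frames {7,1,0}
3: miss, evict 0, frames {7,1,3}
8: miss, evict 3, frames {7,1,8}
0: miss, evict 8, frames {7,1,0}
1: hit
8: miss, evict 0, frames {7,1,8}
1: hit
8: hit
Hits: 7 of 14 references → 7/14 = 0.5000.

0.50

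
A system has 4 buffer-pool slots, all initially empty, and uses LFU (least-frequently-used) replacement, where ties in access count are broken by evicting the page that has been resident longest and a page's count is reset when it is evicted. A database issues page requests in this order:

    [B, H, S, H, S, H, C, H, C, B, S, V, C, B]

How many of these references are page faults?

6

B → miss, frames {B}
H → miss, frames {B,H}
S → miss, frames {B,H,S}
H → hit
S → hit
H → hit
C → miss, frames {B,H,S,C}
H → hit
C → hit
B → hit
S → hit
V → miss, evict B, frames {H,S,C,V}
C → hit
B → miss, evict V, frames {H,S,C,B}
Page faults: 6.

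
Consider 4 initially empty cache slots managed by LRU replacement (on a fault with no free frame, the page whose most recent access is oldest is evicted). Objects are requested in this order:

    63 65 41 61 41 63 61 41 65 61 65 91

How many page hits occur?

63 → miss, frames {63}
65 → miss, frames {63,65}
41 → miss, frames {63,65,41}
61 → miss, frames {63,65,41,61}
41 → hit
63 → hit
61 → hit
41 → hit
65 → hit
61 → hit
65 → hit
91 → miss, evict 63, frames {41,61,65,91}
Hits: 7.

7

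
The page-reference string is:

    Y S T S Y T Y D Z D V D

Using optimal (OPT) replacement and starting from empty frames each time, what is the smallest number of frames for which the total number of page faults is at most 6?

f=1: 12 faults
f=2: 7 faults
f=3: 6 faults
f=4: 6 faults
f=5: 6 faults
f=6: 6 faults
Smallest f with faults ≤ 6 is 3.

3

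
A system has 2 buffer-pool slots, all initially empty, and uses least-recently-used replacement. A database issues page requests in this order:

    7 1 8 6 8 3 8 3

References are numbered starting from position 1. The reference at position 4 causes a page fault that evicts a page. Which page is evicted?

pos 1: 7 → fault, frames [7]
pos 2: 1 → fault, frames [7, 1]
pos 3: 8 → fault, evict 7, frames [1, 8]
pos 4: 6 → fault, evict 1, frames [8, 6]
At position 4, page 1 is evicted.

1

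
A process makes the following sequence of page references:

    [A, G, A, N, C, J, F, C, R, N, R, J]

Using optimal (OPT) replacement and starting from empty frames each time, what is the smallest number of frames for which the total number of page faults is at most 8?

f=1: 12 faults
f=2: 9 faults
f=3: 8 faults
f=4: 7 faults
f=5: 7 faults
f=6: 7 faults
f=7: 7 faults
Smallest f with faults ≤ 8 is 3.

3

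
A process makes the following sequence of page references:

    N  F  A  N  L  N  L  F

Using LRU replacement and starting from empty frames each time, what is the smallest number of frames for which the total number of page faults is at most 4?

f=1: 8 faults
f=2: 6 faults
f=3: 5 faults
f=4: 4 faults
Smallest f with faults ≤ 4 is 4.

4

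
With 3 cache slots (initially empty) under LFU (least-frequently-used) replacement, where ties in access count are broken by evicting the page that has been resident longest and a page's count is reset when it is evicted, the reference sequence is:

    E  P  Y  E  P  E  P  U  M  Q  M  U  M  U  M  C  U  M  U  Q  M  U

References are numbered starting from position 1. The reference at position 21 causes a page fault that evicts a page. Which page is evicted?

pos 1: E: miss, frames [E]
pos 2: P: miss, frames [E, P]
pos 3: Y: miss, frames [E, P, Y]
pos 4: E: hit
pos 5: P: hit
pos 6: E: hit
pos 7: P: hit
pos 8: U: miss, evict Y, frames [E, P, U]
pos 9: M: miss, evict U, frames [E, P, M]
pos 10: Q: miss, evict M, frames [E, P, Q]
pos 11: M: miss, evict Q, frames [E, P, M]
pos 12: U: miss, evict M, frames [E, P, U]
pos 13: M: miss, evict U, frames [E, P, M]
pos 14: U: miss, evict M, frames [E, P, U]
pos 15: M: miss, evict U, frames [E, P, M]
pos 16: C: miss, evict M, frames [E, P, C]
pos 17: U: miss, evict C, frames [E, P, U]
pos 18: M: miss, evict U, frames [E, P, M]
pos 19: U: miss, evict M, frames [E, P, U]
pos 20: Q: miss, evict U, frames [E, P, Q]
pos 21: M: miss, evict Q, frames [E, P, M]
At position 21, page Q is evicted.

Q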